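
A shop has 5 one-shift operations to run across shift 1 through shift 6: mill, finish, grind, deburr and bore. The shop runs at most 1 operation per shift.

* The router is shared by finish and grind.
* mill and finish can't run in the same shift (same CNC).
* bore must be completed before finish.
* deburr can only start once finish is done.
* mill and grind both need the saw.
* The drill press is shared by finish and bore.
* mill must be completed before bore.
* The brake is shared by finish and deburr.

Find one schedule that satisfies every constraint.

deburr -> shift 4, finish -> shift 3, mill -> shift 1, bore -> shift 2, grind -> shift 5

Checking: bore(shift 2) before finish(shift 3); mill(shift 1) before bore(shift 2); finish(shift 3) before deburr(shift 4); finish(shift 3) != deburr(shift 4); finish(shift 3) != bore(shift 2); mill(shift 1) != finish(shift 3); mill(shift 1) != grind(shift 5); finish(shift 3) != grind(shift 5); max 1 per shift (cap 1).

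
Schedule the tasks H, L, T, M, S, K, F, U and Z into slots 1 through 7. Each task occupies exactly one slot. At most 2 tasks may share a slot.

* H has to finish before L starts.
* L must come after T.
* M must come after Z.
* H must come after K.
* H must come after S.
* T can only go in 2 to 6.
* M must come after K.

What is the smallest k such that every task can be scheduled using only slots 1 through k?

5 slots

The precedence chain requires at least 3 distinct slots.
With at most 2 per slot and 9 tasks, at least 5 slots are needed.
5 works (last occupied slot: 5): for example S=1, K=1, L=3, M=4, Z=3, F=4, U=5, H=2, T=2.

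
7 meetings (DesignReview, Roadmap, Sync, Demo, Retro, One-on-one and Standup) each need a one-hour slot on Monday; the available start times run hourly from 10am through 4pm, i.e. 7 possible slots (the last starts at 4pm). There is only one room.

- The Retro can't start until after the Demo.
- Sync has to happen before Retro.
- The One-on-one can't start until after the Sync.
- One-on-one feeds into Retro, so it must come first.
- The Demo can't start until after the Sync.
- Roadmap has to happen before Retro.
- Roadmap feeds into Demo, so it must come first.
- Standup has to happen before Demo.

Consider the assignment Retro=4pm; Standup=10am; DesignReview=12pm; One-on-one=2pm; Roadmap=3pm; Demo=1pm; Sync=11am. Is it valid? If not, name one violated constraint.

Invalid. Roadmap feeds into Demo, so it must come first.

One-on-one feeds into Retro, so it must come first — holds.
The Retro can't start until after the Demo — holds.
The Demo can't start until after the Sync — holds.
Roadmap feeds into Demo, so it must come first — violated.
Standup has to happen before Demo — holds.
There is only one room — holds.
Roadmap has to happen before Retro — holds.
The One-on-one can't start until after the Sync — holds.
Sync has to happen before Retro — holds.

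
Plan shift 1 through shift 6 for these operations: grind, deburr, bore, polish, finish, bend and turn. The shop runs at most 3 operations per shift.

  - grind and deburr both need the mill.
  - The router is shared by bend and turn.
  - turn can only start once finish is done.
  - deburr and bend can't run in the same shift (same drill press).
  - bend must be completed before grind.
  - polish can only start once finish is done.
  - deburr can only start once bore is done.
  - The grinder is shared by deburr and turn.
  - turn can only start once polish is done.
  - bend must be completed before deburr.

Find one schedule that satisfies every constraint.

turn=shift 3, bore=shift 1, polish=shift 2, grind=shift 3, deburr=shift 2, bend=shift 1, finish=shift 1

Checking: polish(shift 2) before turn(shift 3); finish(shift 1) before turn(shift 3); finish(shift 1) before polish(shift 2); bend(shift 1) before deburr(shift 2); bore(shift 1) before deburr(shift 2); bend(shift 1) before grind(shift 3); deburr(shift 2) != bend(shift 1); deburr(shift 2) != turn(shift 3); bend(shift 1) != turn(shift 3); grind(shift 3) != deburr(shift 2); max 3 per shift (cap 3).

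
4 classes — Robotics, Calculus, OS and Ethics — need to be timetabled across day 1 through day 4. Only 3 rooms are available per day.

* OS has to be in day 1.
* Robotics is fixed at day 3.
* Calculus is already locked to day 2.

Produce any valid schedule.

Ethics -> day 1; OS -> day 1; Calculus -> day 2; Robotics -> day 3

Checking: Robotics=day 3 in [day 3,day 3]; Calculus=day 2 in [day 2,day 2]; OS=day 1 in [day 1,day 1]; max 2 per day (cap 3).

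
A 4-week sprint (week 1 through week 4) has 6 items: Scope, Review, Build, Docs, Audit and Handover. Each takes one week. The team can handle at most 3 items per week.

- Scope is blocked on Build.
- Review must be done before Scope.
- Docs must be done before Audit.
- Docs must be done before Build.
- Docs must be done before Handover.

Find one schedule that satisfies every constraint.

Docs in week 1; Build in week 2; Audit in week 2; Review in week 1; Handover in week 2; Scope in week 3

Checking: Docs(week 1) before Handover(week 2); Docs(week 1) before Audit(week 2); Docs(week 1) before Build(week 2); Build(week 2) before Scope(week 3); Review(week 1) before Scope(week 3); max 3 per week (cap 3).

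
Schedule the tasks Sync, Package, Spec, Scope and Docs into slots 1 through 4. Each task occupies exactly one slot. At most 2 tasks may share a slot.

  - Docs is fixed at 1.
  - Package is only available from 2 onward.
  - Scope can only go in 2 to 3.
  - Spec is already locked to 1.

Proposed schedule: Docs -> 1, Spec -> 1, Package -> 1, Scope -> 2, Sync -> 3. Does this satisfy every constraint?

Docs is fixed at 1 — holds.
Package is only available from 2 onward — violated.
Spec is already locked to 1 — holds.
At most 2 tasks may share a slot — violated.
Scope can only go in 2 to 3 — holds.

No — it violates: Package is only available from 2 onward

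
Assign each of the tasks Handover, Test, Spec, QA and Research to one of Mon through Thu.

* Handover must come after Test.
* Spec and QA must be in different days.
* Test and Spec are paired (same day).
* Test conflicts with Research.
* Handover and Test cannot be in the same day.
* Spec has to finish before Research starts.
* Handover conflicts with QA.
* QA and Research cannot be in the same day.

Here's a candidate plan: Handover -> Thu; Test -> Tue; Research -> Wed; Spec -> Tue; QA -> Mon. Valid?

Valid

QA and Research cannot be in the same day — holds.
Handover must come after Test — holds.
Spec and QA must be in different days — holds.
Handover conflicts with QA — holds.
Test and Spec are paired (same day) — holds.
Test conflicts with Research — holds.
Spec has to finish before Research starts — holds.
Handover and Test cannot be in the same day — holds.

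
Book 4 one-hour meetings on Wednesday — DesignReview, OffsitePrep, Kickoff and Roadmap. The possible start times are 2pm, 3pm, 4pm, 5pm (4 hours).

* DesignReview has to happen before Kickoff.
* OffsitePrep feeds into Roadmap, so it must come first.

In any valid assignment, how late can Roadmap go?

Precedence pushes Roadmap to at least 3pm.
Roadmap at 5pm is achievable: OffsitePrep=2pm, Kickoff=3pm, DesignReview=2pm, Roadmap=5pm.

5pm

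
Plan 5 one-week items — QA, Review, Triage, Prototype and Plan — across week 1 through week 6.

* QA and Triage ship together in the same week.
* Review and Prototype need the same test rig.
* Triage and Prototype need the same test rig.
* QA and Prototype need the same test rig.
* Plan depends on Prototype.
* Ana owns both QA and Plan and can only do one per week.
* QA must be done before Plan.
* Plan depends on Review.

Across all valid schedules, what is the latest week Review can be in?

Downstream work caps Review at week 5.
Review at week 5 is achievable: Triage=week 1, Prototype=week 2, Plan=week 6, QA=week 1, Review=week 5.

week 5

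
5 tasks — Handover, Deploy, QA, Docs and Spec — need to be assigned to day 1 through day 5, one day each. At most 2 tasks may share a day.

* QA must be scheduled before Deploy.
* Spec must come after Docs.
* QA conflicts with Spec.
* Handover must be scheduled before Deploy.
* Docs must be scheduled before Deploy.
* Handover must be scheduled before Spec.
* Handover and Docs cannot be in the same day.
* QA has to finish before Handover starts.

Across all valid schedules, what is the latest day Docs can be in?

Downstream work caps Docs at day 4.
Docs at day 4 is achievable: QA in day 1; Spec in day 5; Deploy in day 5; Handover in day 2; Docs in day 4.

day 4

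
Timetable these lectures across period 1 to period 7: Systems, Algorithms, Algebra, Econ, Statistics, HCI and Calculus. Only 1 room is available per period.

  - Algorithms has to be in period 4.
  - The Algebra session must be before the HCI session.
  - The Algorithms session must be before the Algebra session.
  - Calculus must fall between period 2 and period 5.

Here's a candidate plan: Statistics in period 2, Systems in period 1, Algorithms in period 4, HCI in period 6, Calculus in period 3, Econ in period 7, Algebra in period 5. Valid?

Yes

The Algebra session must be before the HCI session — holds.
Algorithms has to be in period 4 — holds.
Calculus must fall between period 2 and period 5 — holds.
The Algorithms session must be before the Algebra session — holds.
Only 1 room is available per period — holds.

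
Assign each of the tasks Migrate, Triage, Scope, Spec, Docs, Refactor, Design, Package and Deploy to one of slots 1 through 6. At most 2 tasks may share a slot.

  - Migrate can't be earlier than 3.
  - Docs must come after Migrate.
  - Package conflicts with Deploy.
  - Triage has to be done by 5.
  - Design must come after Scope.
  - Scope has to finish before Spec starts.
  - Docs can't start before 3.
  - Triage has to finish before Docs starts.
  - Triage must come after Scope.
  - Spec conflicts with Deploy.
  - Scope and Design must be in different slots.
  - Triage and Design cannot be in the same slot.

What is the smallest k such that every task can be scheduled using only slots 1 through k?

The precedence chain requires at least 3 distinct slots.
With at most 2 per slot and 9 tasks, at least 5 slots are needed.
Propagating the time windows through the other constraints, Docs can't land before 4, so the schedule must run through at least slot 4.
5 works (last occupied slot: 5): for example Spec -> 2, Scope -> 1, Docs -> 4, Package -> 4, Migrate -> 3, Deploy -> 5, Refactor -> 1, Design -> 3, Triage -> 2.

5 slots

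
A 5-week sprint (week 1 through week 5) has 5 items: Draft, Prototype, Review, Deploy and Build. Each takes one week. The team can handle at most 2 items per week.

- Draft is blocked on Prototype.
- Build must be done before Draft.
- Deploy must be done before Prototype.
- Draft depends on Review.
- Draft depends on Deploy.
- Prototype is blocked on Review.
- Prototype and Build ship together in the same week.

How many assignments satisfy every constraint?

20

Splitting on Draft: it can be week 3 (1), week 4 (5), week 5 (14). Listing each branch's schedules as (Prototype, Review, Deploy, Build) by week number:
Draft=week 3: (2,1,1,2) — 1.
Draft=week 4: (2,1,1,2) (3,1,1,3) (3,1,2,3) (3,2,1,3) (3,2,2,3) — 5.
Draft=week 5: (2,1,1,2) (3,1,1,3) (3,1,2,3) (3,2,1,3) (3,2,2,3) (4,1,1,4) (4,1,2,4) (4,1,3,4) (4,2,1,4) (4,2,2,4) (4,2,3,4) (4,3,1,4) (4,3,2,4) (4,3,3,4) — 14.
Summing: 1 + 5 + 14 = 20.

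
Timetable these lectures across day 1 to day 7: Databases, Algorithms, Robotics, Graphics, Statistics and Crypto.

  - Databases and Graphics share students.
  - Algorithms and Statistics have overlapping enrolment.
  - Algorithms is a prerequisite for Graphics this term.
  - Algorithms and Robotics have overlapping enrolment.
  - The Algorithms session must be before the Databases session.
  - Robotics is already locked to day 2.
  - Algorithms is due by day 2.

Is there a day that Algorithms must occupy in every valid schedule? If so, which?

day 1

Algorithms's window is day 1–day 2.
Robotics is fixed at day 2, and Algorithms can't share a day with Robotics.
So Algorithms must be day 1.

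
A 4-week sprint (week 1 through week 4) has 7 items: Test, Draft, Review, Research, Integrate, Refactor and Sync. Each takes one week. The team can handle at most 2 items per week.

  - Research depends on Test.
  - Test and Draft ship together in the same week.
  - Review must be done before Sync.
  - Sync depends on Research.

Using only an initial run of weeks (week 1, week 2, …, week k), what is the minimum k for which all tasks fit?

The precedence chain requires at least 3 distinct weeks.
With at most 2 per week and 7 tasks, at least 4 weeks are needed.
4 works (last occupied week: week 4): for example Draft=week 1; Research=week 2; Test=week 1; Sync=week 3; Refactor=week 4; Review=week 2; Integrate=week 3.

4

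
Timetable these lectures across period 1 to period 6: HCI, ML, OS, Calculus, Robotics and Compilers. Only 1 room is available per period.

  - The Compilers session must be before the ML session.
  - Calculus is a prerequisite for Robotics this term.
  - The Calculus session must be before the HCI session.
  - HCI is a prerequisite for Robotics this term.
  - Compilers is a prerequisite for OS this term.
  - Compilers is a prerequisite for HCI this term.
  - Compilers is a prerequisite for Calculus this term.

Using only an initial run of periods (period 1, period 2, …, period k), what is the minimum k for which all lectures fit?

The precedence chain requires at least 4 distinct periods.
With at most 1 per period and 6 lectures, at least 6 periods are needed.
6 works (last occupied period: period 6): for example ML=period 5; OS=period 6; Robotics=period 4; HCI=period 3; Compilers=period 1; Calculus=period 2.

6 periods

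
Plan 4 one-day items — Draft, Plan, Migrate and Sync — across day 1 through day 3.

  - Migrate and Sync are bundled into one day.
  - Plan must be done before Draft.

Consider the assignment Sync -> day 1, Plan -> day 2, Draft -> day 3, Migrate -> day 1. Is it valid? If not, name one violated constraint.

Plan must be done before Draft — holds.
Migrate and Sync are bundled into one day — holds.

Yes, all constraints hold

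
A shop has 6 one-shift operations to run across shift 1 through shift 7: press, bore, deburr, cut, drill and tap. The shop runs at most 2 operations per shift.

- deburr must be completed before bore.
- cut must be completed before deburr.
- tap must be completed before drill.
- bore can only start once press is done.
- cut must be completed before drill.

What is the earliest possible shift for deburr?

Precedence pushes deburr to at least shift 2; downstream work caps deburr at shift 6.
deburr at shift 2 is achievable: cut=shift 1; bore=shift 3; deburr=shift 2; tap=shift 2; drill=shift 3; press=shift 1.

shift 2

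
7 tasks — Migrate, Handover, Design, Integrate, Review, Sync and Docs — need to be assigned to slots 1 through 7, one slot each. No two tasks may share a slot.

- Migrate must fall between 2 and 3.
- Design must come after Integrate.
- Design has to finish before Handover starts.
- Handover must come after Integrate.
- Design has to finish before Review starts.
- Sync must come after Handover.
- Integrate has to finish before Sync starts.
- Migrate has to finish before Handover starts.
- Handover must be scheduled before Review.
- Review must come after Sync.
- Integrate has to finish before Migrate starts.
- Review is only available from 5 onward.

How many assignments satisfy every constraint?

Splitting on Migrate: it can be 2 (5), 3 (6). Listing each branch's schedules as (Handover, Design, Integrate, Review, Sync, Docs):
Migrate=2: (4,3,1,6,5,7) (4,3,1,7,5,6) (4,3,1,7,6,5) (5,3,1,7,6,4) (5,4,1,7,6,3) — 5.
Migrate=3: (4,2,1,6,5,7) (4,2,1,7,5,6) (4,2,1,7,6,5) (5,2,1,7,6,4) (5,4,1,7,6,2) (5,4,2,7,6,1) — 6.
Summing: 5 + 6 = 11.

11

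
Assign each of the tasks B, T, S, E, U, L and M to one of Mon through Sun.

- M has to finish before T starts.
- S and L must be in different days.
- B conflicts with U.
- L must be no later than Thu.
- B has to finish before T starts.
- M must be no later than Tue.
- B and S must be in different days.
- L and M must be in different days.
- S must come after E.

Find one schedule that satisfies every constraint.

T in Tue; U in Tue; B in Mon; M in Mon; E in Mon; S in Wed; L in Tue

Checking: M(Mon) before T(Tue); E(Mon) before S(Wed); B(Mon) before T(Tue); S(Wed) != L(Tue); L(Tue) != M(Mon); B(Mon) != U(Tue); B(Mon) != S(Wed); L=Tue in [Mon,Thu]; M=Mon in [Mon,Tue].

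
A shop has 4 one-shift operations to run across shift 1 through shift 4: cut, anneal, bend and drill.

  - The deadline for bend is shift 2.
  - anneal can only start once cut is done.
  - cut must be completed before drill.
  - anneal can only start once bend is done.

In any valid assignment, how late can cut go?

shift 3

Downstream work caps cut at shift 3.
cut at shift 3 is achievable: bend in shift 1; cut in shift 3; drill in shift 4; anneal in shift 4.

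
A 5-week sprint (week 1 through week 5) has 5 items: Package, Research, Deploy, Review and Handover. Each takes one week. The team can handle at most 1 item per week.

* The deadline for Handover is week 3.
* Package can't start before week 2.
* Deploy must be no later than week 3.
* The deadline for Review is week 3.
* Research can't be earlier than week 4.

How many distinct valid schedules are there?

12

Splitting on Package: it can be week 4 (6), week 5 (6). Listing each branch's schedules as (Research, Deploy, Review, Handover) by week number:
Package=week 4: (5,1,2,3) (5,1,3,2) (5,2,1,3) (5,2,3,1) (5,3,1,2) (5,3,2,1) — 6.
Package=week 5: (4,1,2,3) (4,1,3,2) (4,2,1,3) (4,2,3,1) (4,3,1,2) (4,3,2,1) — 6.
Summing: 6 + 6 = 12.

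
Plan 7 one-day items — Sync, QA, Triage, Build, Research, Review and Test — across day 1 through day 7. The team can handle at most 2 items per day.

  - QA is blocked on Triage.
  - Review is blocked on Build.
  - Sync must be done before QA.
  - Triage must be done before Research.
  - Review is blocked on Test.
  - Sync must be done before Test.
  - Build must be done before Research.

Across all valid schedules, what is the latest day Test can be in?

Precedence pushes Test to at least day 2; downstream work caps Test at day 6.
Test at day 6 is achievable: Sync in day 1, Review in day 7, Test in day 6, Build in day 2, QA in day 2, Triage in day 1, Research in day 3.

day 6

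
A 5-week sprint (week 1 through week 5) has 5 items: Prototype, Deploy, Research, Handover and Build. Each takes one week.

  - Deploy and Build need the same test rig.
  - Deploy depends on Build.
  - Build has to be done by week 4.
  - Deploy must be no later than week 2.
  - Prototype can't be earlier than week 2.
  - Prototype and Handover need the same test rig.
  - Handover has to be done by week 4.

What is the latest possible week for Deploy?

Precedence pushes Deploy to at least week 2; Deploy's own window allows nothing later than week 2.
Deploy at week 2 is achievable: Handover=week 1, Build=week 1, Prototype=week 2, Deploy=week 2, Research=week 1.

week 2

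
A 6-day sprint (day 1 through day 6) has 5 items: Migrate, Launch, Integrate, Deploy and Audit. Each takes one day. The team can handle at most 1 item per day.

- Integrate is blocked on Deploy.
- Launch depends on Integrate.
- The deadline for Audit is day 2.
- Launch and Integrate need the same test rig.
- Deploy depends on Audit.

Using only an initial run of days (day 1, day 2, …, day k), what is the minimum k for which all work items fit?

The precedence chain requires at least 4 distinct days.
With at most 1 per day and 5 work items, at least 5 days are needed.
5 works (last occupied day: day 5): for example Audit in day 1; Migrate in day 5; Integrate in day 3; Launch in day 4; Deploy in day 2.

5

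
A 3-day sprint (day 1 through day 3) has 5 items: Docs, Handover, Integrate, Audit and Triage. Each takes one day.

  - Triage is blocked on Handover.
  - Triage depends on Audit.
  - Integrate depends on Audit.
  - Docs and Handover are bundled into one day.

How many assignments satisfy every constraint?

Splitting on Docs: it can be day 1 (5), day 2 (3). Listing each branch's schedules as (Handover, Integrate, Audit, Triage) by day number:
Docs=day 1: (1,2,1,2) (1,2,1,3) (1,3,1,2) (1,3,1,3) (1,3,2,3) — 5.
Docs=day 2: (2,2,1,3) (2,3,1,3) (2,3,2,3) — 3.
Summing: 5 + 3 = 8.

8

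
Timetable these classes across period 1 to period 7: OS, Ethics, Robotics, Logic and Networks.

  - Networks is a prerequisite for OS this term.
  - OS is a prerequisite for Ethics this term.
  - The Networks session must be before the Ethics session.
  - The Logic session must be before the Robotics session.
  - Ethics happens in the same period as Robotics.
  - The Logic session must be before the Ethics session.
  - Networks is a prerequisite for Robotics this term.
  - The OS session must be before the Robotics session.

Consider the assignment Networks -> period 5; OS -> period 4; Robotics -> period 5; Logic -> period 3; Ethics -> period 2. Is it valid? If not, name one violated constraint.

No — it violates: The Networks session must be before the Ethics session

OS is a prerequisite for Ethics this term — violated.
The Networks session must be before the Ethics session — violated.
Networks is a prerequisite for OS this term — violated.
Networks is a prerequisite for Robotics this term — violated.
Ethics happens in the same period as Robotics — violated.
The OS session must be before the Robotics session — holds.
The Logic session must be before the Ethics session — violated.
The Logic session must be before the Robotics session — holds.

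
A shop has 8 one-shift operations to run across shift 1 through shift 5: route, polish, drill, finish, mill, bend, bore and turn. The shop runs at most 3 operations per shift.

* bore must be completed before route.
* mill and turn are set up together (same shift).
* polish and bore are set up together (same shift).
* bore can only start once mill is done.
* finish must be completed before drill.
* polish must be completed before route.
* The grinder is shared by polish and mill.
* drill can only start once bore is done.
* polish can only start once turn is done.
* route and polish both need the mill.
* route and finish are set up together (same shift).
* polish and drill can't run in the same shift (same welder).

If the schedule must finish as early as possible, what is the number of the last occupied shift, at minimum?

The precedence chain requires at least 4 distinct shifts.
With at most 3 per shift and 8 operations, at least 3 shifts are needed.
4 works (last occupied shift: shift 4): for example mill -> shift 1, drill -> shift 4, finish -> shift 3, bend -> shift 1, route -> shift 3, bore -> shift 2, turn -> shift 1, polish -> shift 2.

shift 4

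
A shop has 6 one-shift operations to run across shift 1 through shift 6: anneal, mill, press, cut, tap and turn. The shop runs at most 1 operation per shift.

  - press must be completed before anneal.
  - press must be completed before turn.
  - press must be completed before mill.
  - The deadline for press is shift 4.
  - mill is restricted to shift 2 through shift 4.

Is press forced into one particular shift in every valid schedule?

No

press can be shift 1 (e.g. tap in shift 6, cut in shift 5, anneal in shift 3, mill in shift 2, turn in shift 4, press in shift 1) or shift 2 (e.g. anneal -> shift 4, press -> shift 2, tap -> shift 6, mill -> shift 3, cut -> shift 1, turn -> shift 5).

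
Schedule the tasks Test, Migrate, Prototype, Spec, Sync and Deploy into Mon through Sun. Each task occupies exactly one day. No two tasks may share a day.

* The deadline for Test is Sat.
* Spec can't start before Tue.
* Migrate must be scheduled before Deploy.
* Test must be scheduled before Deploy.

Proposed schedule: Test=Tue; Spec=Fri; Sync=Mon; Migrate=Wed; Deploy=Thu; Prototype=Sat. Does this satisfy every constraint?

Yes

No two tasks may share a day — holds.
Migrate must be scheduled before Deploy — holds.
Spec can't start before Tue — holds.
Test must be scheduled before Deploy — holds.
The deadline for Test is Sat — holds.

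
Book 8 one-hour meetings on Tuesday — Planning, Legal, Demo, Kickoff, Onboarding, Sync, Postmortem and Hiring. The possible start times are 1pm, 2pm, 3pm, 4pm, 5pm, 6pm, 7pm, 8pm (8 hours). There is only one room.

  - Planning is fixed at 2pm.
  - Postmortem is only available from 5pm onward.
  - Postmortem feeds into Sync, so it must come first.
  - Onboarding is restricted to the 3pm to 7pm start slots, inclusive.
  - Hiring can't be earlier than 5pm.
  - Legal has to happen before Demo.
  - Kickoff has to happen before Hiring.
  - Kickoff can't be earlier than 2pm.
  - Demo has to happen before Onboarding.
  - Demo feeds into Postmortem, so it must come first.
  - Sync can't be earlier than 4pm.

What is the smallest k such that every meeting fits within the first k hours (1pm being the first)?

The precedence chain requires at least 4 distinct hours.
With at most 1 per hour and 8 meetings, at least 8 hours are needed.
Propagating the time windows through the other constraints, Sync can't land before 6pm — that is hour 6 counting from 1pm — so the schedule must run through at least 6 hours.
8 works (last occupied hour: 8pm): for example Postmortem -> 5pm; Legal -> 1pm; Hiring -> 6pm; Demo -> 4pm; Sync -> 8pm; Planning -> 2pm; Kickoff -> 3pm; Onboarding -> 7pm.

8 hours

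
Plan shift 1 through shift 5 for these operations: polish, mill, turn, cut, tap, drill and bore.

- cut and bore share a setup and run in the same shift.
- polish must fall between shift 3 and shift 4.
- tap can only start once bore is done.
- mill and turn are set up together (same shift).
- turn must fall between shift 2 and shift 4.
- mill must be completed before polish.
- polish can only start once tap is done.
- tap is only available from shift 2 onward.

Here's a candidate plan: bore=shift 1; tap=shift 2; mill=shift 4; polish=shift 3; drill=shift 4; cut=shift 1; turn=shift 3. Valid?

Invalid. mill must be completed before polish.

tap is only available from shift 2 onward — holds.
tap can only start once bore is done — holds.
cut and bore share a setup and run in the same shift — holds.
turn must fall between shift 2 and shift 4 — holds.
mill and turn are set up together (same shift) — violated.
polish must fall between shift 3 and shift 4 — holds.
mill must be completed before polish — violated.
polish can only start once tap is done — holds.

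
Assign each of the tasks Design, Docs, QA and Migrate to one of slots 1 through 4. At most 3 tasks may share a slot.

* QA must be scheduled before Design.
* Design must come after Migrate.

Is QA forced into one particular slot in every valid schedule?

QA can be 1 (e.g. Design in 2, Migrate in 1, Docs in 1, QA in 1) or 2 (e.g. Design -> 3, Docs -> 1, QA -> 2, Migrate -> 1).

No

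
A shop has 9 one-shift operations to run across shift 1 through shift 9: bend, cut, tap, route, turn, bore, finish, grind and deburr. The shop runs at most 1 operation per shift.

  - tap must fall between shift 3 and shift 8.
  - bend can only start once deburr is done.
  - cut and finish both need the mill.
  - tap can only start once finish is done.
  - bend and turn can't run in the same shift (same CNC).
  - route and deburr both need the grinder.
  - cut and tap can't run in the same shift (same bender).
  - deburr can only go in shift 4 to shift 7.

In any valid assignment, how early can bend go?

shift 5

Precedence pushes bend to at least shift 5.
bend at shift 5 is achievable: grind in shift 9; bore in shift 8; deburr in shift 4; bend in shift 5; route in shift 6; finish in shift 1; tap in shift 3; cut in shift 2; turn in shift 7.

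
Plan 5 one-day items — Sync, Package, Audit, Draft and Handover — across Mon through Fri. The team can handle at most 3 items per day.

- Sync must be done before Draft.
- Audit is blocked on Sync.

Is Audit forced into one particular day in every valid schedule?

No

Audit can be Tue (e.g. Package in Mon, Draft in Tue, Handover in Mon, Audit in Tue, Sync in Mon) or Wed (e.g. Audit -> Wed, Handover -> Mon, Package -> Mon, Sync -> Mon, Draft -> Tue).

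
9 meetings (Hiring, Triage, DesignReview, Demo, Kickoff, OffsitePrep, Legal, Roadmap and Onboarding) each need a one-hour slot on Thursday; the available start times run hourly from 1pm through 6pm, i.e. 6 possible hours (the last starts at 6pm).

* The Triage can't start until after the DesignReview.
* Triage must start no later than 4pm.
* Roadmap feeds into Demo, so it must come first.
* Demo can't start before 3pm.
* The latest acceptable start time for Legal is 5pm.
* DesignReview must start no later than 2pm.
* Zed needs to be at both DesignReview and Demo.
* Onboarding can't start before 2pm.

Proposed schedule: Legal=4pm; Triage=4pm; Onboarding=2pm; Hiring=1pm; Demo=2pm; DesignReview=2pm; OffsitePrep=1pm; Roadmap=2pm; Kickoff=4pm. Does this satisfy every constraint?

Onboarding can't start before 2pm — holds.
Roadmap feeds into Demo, so it must come first — violated.
Triage must start no later than 4pm — holds.
Demo can't start before 3pm — violated.
Zed needs to be at both DesignReview and Demo — violated.
DesignReview must start no later than 2pm — holds.
The Triage can't start until after the DesignReview — holds.
The latest acceptable start time for Legal is 5pm — holds.

No. Zed needs to be at both DesignReview and Demo is not satisfied.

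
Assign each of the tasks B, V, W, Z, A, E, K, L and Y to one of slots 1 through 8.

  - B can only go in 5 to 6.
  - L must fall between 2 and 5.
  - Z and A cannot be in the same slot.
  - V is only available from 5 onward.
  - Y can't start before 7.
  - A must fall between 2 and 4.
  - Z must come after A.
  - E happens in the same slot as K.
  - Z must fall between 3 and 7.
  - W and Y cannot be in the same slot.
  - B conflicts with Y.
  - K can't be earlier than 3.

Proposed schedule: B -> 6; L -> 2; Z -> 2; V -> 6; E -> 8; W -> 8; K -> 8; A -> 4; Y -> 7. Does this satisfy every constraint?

Z and A cannot be in the same slot — holds.
V is only available from 5 onward — holds.
K can't be earlier than 3 — holds.
Y can't start before 7 — holds.
E happens in the same slot as K — holds.
B can only go in 5 to 6 — holds.
W and Y cannot be in the same slot — holds.
L must fall between 2 and 5 — holds.
A must fall between 2 and 4 — holds.
B conflicts with Y — holds.
Z must fall between 3 and 7 — violated.
Z must come after A — violated.

Invalid. Z must fall between 3 and 7.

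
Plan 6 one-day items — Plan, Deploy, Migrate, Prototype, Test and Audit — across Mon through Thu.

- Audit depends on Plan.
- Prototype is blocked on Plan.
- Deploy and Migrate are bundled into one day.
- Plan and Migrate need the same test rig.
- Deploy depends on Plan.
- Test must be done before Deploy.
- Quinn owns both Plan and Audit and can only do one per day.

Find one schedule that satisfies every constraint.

Deploy -> Tue; Prototype -> Tue; Plan -> Mon; Migrate -> Tue; Audit -> Tue; Test -> Mon

Checking: Plan(Mon) before Prototype(Tue); Plan(Mon) before Deploy(Tue); Plan(Mon) before Audit(Tue); Test(Mon) before Deploy(Tue); Plan(Mon) != Audit(Tue); Plan(Mon) != Migrate(Tue); Deploy = Migrate = Tue.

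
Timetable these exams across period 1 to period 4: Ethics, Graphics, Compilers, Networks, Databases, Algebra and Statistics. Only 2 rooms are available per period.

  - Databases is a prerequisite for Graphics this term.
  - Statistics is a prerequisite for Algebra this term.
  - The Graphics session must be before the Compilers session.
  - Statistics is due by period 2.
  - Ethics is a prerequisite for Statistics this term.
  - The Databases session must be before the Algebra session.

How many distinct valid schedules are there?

14

Splitting on Graphics: it can be period 2 (6), period 3 (8). Listing each branch's schedules as (Ethics, Compilers, Networks, Databases, Algebra, Statistics) by period number:
Graphics=period 2: (1,3,3,1,4,2) (1,3,4,1,3,2) (1,3,4,1,4,2) (1,4,3,1,3,2) (1,4,3,1,4,2) (1,4,4,1,3,2) — 6.
Graphics=period 3: (1,4,1,2,3,2) (1,4,1,2,4,2) (1,4,2,1,3,2) (1,4,2,1,4,2) (1,4,3,1,4,2) (1,4,3,2,4,2) (1,4,4,1,3,2) (1,4,4,2,3,2) — 8.
Summing: 6 + 8 = 14.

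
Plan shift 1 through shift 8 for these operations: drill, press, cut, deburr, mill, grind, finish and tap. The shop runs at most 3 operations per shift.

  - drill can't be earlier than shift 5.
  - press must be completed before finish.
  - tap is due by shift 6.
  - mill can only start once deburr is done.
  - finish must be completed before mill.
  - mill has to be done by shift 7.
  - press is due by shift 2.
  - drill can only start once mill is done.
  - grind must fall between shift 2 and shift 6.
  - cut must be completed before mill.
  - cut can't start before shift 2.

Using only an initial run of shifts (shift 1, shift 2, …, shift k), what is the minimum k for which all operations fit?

5 shifts

The precedence chain requires at least 4 distinct shifts.
With at most 3 per shift and 8 operations, at least 3 shifts are needed.
drill can't be placed before shift 5, so the schedule must run through at least shift 5.
5 works (last occupied shift: shift 5): for example press in shift 1, mill in shift 3, grind in shift 2, cut in shift 2, tap in shift 1, drill in shift 5, finish in shift 2, deburr in shift 1.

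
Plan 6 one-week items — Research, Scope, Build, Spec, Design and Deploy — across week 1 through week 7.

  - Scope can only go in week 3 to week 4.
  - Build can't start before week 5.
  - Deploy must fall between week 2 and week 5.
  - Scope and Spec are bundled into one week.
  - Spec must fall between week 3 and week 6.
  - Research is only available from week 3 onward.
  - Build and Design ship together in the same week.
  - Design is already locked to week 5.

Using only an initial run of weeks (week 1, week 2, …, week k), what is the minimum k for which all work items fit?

Build can't be placed before week 5, so the schedule must run through at least week 5.
5 works (last occupied week: week 5): for example Deploy=week 2, Design=week 5, Scope=week 3, Spec=week 3, Research=week 3, Build=week 5.

5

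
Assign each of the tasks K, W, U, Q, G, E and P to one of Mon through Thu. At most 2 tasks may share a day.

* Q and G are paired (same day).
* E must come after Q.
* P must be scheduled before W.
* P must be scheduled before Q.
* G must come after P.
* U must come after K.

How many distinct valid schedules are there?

Splitting on K: it can be Mon (10), Tue (1), Wed (2). Listing each branch's schedules as (W, U, Q, G, E, P):
K=Mon: (Tue,Tue,Wed,Wed,Thu,Mon) (Tue,Thu,Wed,Wed,Thu,Mon) (Wed,Wed,Tue,Tue,Thu,Mon) (Wed,Thu,Tue,Tue,Wed,Mon) (Wed,Thu,Tue,Tue,Thu,Mon) (Thu,Tue,Wed,Wed,Thu,Mon) (Thu,Tue,Wed,Wed,Thu,Tue) (Thu,Wed,Tue,Tue,Wed,Mon) (Thu,Wed,Tue,Tue,Thu,Mon) (Thu,Thu,Tue,Tue,Wed,Mon) — 10.
K=Tue: (Tue,Thu,Wed,Wed,Thu,Mon) — 1.
K=Wed: (Wed,Thu,Tue,Tue,Thu,Mon) (Thu,Thu,Tue,Tue,Wed,Mon) — 2.
Summing: 10 + 1 + 2 = 13.

13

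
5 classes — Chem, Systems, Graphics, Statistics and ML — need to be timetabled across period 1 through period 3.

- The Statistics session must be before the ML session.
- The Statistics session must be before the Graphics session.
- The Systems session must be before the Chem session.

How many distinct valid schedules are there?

15

Splitting on Chem: it can be period 2 (5), period 3 (10). Listing each branch's schedules as (Systems, Graphics, Statistics, ML) by period number:
Chem=period 2: (1,2,1,2) (1,2,1,3) (1,3,1,2) (1,3,1,3) (1,3,2,3) — 5.
Chem=period 3: (1,2,1,2) (1,2,1,3) (1,3,1,2) (1,3,1,3) (1,3,2,3) (2,2,1,2) (2,2,1,3) (2,3,1,2) (2,3,1,3) (2,3,2,3) — 10.
Summing: 5 + 10 = 15.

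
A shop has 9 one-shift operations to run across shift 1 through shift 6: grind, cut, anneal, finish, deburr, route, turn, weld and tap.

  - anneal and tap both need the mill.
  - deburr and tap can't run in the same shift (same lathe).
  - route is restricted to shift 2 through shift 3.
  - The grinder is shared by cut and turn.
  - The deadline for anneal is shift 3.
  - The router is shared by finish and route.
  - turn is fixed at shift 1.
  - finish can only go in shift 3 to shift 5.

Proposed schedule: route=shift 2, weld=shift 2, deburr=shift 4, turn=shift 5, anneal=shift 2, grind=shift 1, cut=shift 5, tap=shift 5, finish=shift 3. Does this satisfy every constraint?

The router is shared by finish and route — holds.
deburr and tap can't run in the same shift (same lathe) — holds.
finish can only go in shift 3 to shift 5 — holds.
turn is fixed at shift 1 — violated.
The grinder is shared by cut and turn — violated.
route is restricted to shift 2 through shift 3 — holds.
The deadline for anneal is shift 3 — holds.
anneal and tap both need the mill — holds.

No. turn is fixed at shift 1 is not satisfied.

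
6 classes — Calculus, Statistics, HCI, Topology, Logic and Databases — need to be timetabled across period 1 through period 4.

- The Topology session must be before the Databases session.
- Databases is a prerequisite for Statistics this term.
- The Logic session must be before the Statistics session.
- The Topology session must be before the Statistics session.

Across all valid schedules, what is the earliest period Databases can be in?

period 2

Precedence pushes Databases to at least period 2; downstream work caps Databases at period 3.
Databases at period 2 is achievable: Logic -> period 1, Statistics -> period 3, HCI -> period 1, Databases -> period 2, Topology -> period 1, Calculus -> period 1.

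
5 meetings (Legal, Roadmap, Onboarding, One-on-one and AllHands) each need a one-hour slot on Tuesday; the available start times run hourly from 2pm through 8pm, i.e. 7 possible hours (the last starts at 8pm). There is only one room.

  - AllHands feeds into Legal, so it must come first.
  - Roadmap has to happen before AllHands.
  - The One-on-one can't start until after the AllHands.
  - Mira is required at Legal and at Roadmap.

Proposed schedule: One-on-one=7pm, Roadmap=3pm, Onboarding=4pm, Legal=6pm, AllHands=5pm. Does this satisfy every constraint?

There is only one room — holds.
Roadmap has to happen before AllHands — holds.
The One-on-one can't start until after the AllHands — holds.
Mira is required at Legal and at Roadmap — holds.
AllHands feeds into Legal, so it must come first — holds.

Yes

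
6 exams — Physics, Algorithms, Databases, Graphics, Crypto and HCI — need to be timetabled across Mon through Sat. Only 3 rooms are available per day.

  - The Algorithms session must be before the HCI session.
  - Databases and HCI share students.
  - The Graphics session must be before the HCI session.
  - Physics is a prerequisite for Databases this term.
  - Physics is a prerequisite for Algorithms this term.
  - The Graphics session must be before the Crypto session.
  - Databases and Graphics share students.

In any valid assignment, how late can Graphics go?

Fri

Downstream work caps Graphics at Fri.
Graphics at Fri is achievable: Graphics in Fri, HCI in Sat, Crypto in Sat, Physics in Mon, Databases in Tue, Algorithms in Tue.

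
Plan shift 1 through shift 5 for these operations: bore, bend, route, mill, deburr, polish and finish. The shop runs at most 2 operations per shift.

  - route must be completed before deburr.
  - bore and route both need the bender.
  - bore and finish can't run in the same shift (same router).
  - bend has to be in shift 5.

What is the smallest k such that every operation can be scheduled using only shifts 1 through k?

5 shifts

The precedence chain requires at least 2 distinct shifts.
With at most 2 per shift and 7 operations, at least 4 shifts are needed.
bend can't be placed before shift 5, so the schedule must run through at least shift 5.
5 works (last occupied shift: shift 5): for example mill -> shift 1, deburr -> shift 2, route -> shift 1, bore -> shift 2, bend -> shift 5, finish -> shift 3, polish -> shift 3.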